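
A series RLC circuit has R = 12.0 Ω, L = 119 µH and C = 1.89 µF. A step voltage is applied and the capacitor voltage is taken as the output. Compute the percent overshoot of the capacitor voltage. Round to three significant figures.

For a series RLC circuit (capacitor voltage as output), ω_n = 1/√(LC) = 1/√(119 µH · 1.89 µF) = 66700 rad/s.
ζ = (R/2)·√(C/L) = (12.0/2)·√(1.89 µF/119 µH) = 0.756.
%OS = 100·exp(−πζ/√(1−ζ²)) = 2.65%.

%OS ≈ 2.65%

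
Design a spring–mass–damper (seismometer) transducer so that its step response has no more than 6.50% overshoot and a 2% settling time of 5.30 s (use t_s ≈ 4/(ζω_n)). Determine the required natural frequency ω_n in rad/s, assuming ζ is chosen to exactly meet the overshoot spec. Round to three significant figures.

From %OS = 100·exp(−πζ/√(1−ζ²)), invert to get ζ = −ln(OS)/√(π² + ln²(OS)) with OS = 0.0650.
−ln 0.0650 = 2.733, so ζ = 2.733/√(π² + 7.471) = 0.656.
Then ω_n = 4/(ζ t_s) = 4/(0.656 × 5.30) = 1.15 rad/s.

ω_n ≈ 1.15 rad/s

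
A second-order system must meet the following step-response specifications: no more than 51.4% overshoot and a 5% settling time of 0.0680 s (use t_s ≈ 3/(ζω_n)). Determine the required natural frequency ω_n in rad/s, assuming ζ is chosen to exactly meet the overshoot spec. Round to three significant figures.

Inverting the overshoot relation: ζ = |ln 0.514|/√(π² + ln²0.514) = 0.207.
Then ω_n = 3/(ζ t_s) = 3/(0.207 × 0.0680) = 213 rad/s.

ω_n ≈ 213 rad/s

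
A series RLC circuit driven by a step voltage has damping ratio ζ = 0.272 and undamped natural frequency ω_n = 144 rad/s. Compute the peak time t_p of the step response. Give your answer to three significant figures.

The damped frequency is ω_d = ω_n√(1−ζ²) = 144·√(1−0.0740) = 139 rad/s.
Peak time t_p = π/ω_d = π/139 = 0.0227 s.

t_p ≈ 0.0227 s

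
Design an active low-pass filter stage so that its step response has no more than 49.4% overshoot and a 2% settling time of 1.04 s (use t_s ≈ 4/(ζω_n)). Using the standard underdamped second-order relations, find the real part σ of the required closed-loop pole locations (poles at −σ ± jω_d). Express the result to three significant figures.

σ ≈ 3.85

The settling-time spec alone fixes σ = ζω_n = 4/t_s = 4/1.04 = 3.85.
(Overshoot then fixes ζ = 0.219 and hence ω_d = σ·√(1−ζ²)/ζ = 17.1 rad/s.)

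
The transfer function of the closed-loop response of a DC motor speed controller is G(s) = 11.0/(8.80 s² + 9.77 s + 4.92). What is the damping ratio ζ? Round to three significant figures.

ζ ≈ 0.742

Dividing through by 8.80: denominator becomes s² + 1.110 s + 0.5591.
So ω_n = √0.5591 = 0.748 rad/s and ζ = 1.110/(2·0.748) = 0.742.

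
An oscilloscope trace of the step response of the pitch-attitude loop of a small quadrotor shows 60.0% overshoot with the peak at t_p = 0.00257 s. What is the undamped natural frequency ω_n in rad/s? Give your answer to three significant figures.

ω_n ≈ 1240 rad/s

From the overshoot, ζ = −ln(OS)/√(π²+ln²(OS)) = 0.160.
t_p = π/ω_d ⇒ ω_d = 1220 rad/s; then ω_n = ω_d/√(1−ζ²) = 1240 rad/s.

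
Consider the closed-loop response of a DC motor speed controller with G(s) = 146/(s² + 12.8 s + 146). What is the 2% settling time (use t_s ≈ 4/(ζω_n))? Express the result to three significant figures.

ω_n = √146 = 12.1 rad/s; ζ = 12.8/(2·12.1) = 0.530.
t_s ≈ 4/(ζω_n) = 4/(0.530·12.1) = 0.625 s.

t_s ≈ 0.625 s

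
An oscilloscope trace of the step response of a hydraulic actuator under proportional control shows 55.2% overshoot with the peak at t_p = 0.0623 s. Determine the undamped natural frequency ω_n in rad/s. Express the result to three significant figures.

ω_n ≈ 51.3 rad/s

From the overshoot, ζ = −ln(OS)/√(π²+ln²(OS)) = 0.186.
t_p = π/ω_d ⇒ ω_d = 50.4 rad/s; then ω_n = ω_d/√(1−ζ²) = 51.3 rad/s.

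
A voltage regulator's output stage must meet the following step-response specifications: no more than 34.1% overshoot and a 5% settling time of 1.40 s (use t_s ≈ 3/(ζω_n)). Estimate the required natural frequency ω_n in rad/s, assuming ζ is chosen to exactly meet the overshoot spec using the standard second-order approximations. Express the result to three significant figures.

From %OS = 100·exp(−πζ/√(1−ζ²)), invert to get ζ = −ln(OS)/√(π² + ln²(OS)) with OS = 0.341.
−ln 0.341 = 1.076, so ζ = 1.076/√(π² + 1.158) = 0.324.
From t_s ≈ 3/(ζω_n): ω_n = 3/(ζ·t_s) = 3/(0.324·1.40) = 6.61 rad/s.

ω_n ≈ 6.61 rad/s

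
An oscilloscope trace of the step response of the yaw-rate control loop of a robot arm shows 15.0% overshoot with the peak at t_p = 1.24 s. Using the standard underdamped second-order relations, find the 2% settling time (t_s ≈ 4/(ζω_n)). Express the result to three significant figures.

The overshoot fixes ζ = −ln(OS)/√(π²+ln²(OS)) = 0.517.
t_p = π/ω_d ⇒ ω_d = 2.53 rad/s; then ω_n = ω_d/√(1−ζ²) = 2.96 rad/s.
t_s ≈ 4/(ζω_n) = 4/(0.517·2.96) = 2.61 s.

t_s ≈ 2.61 s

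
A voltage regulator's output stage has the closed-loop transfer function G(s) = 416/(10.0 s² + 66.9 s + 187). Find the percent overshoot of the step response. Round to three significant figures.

%OS ≈ 2.16%

Dividing through by 10.0: denominator becomes s² + 6.690 s + 18.70.
So ω_n = √18.70 = 4.32 rad/s and ζ = 6.690/(2·4.32) = 0.774.
%OS = 100 e^{−πζ/√(1−ζ²)} with ζ = 0.774 gives 2.16%.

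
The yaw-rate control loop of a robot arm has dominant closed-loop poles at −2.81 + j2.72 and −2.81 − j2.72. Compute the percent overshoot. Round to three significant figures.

%OS ≈ 3.89%

The poles are at −σ ± jω_d with σ = 2.81 and ω_d = 2.72, so ω_n = √(σ²+ω_d²) = 3.91 rad/s and ζ = σ/ω_n = 0.719.
%OS = 100 e^{−πζ/√(1−ζ²)} with ζ = 0.719 gives 3.89%.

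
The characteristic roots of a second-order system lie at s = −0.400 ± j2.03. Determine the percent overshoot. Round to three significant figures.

%OS ≈ 53.8%

With σ = 0.400, ω_d = 2.03: ω_n = √(σ²+ω_d²) = 2.07 rad/s, ζ = σ/ω_n = 0.193.
%OS = 100·exp(−πζ/√(1−ζ²)) = 53.8%.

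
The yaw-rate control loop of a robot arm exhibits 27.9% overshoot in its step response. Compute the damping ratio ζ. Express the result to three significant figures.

ζ ≈ 0.376

ζ = −ln(OS)/√(π² + (ln OS)²). With OS = 0.279, ln OS = −1.277 and ζ = 1.277/3.391 = 0.376.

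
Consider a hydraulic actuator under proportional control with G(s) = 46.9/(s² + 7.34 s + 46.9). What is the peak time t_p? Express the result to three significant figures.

t_p ≈ 0.543 s

ω_n = √46.9 = 6.85 rad/s; ζ = 7.34/(2·6.85) = 0.536.
ω_d = ω_n√(1−ζ²) = 5.78 rad/s. Then t_p = π/ω_d = 0.543 s.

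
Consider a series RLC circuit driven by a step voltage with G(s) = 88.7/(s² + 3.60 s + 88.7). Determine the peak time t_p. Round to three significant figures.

Comparing the denominator to s² + 2ζω_n s + ω_n²: ω_n = √88.7 = 9.42 rad/s, and 2ζω_n = 3.60 so ζ = 3.60/(2·9.42) = 0.191.
ω_d = 9.42·√(1 − 0.191²) = 9.24 rad/s. Then t_p = π/ω_d = 0.340 s.

t_p ≈ 0.340 s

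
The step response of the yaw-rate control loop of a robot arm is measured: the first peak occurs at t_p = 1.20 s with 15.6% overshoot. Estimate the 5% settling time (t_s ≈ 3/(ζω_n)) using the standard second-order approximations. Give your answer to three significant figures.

t_s ≈ 1.94 s

From the overshoot, ζ = −ln(OS)/√(π²+ln²(OS)) = 0.509.
From t_p = π/ω_d, ω_d = π/1.20 = 2.62 rad/s, so ω_n = ω_d/√(1−ζ²) = 3.04 rad/s.
t_s ≈ 3/(ζω_n) = 3/(0.509·3.04) = 1.94 s.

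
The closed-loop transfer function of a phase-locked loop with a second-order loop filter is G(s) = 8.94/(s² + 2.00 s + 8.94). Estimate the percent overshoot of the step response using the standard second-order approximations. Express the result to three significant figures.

%OS ≈ 32.8%

Comparing the denominator to s² + 2ζω_n s + ω_n²: ω_n = √8.94 = 2.99 rad/s, and 2ζω_n = 2.00 so ζ = 2.00/(2·2.99) = 0.334.
Overshoot: exp(−π·0.334/√(1−0.334²)) = 0.328, i.e. 32.8%.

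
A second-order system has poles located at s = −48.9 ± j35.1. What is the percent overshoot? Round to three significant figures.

%OS ≈ 1.26%

|pole| = ω_n = √(48.9² + 35.1²) = 60.2 rad/s; ζ = cos θ = σ/ω_n = 0.812.
%OS = 100·exp(−πζ/√(1−ζ²)) = 1.26%.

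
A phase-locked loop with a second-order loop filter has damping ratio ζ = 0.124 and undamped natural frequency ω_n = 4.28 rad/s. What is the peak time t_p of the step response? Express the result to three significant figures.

t_p ≈ 0.740 s

The damped frequency is ω_d = ω_n√(1−ζ²) = 4.28·√(1−0.0154) = 4.25 rad/s.
Peak time t_p = π/ω_d = π/4.25 = 0.740 s.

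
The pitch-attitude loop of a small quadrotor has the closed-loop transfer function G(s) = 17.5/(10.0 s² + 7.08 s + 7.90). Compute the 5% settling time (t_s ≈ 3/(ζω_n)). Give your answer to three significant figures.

t_s ≈ 8.47 s

Dividing through by 10.0: denominator becomes s² + 0.7080 s + 0.7900.
So ω_n = √0.7900 = 0.889 rad/s and ζ = 0.7080/(2·0.889) = 0.398.
t_s ≈ 3/(ζω_n) = 8.47 s.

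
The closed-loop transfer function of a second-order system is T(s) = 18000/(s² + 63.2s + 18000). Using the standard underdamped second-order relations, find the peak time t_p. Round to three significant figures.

Matching coefficients with s² + 2ζω_n s + ω_n² gives ω_n² = 18000 ⇒ ω_n = 134 rad/s, and ζ = 63.2/(2ω_n) = 0.236.
ω_d = 134·√(1 − 0.236²) = 130 rad/s. Then t_p = π/ω_d = 0.0241 s.

t_p ≈ 0.0241 s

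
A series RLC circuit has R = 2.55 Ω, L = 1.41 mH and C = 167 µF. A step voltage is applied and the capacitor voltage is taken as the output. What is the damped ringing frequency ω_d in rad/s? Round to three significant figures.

ω_d ≈ 1850 rad/s

For a series RLC circuit (capacitor voltage as output), ω_n = 1/√(LC) = 1/√(1.41 mH · 167 µF) = 2060 rad/s.
ζ = (R/2)·√(C/L) = (2.55/2)·√(167 µF/1.41 mH) = 0.439.
ω_d = ω_n√(1−ζ²) = 1850 rad/s.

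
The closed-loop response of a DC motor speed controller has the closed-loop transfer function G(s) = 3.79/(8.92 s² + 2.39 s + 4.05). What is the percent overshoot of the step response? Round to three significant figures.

Dividing through by 8.92: denominator becomes s² + 0.2679 s + 0.4540.
So ω_n = √0.4540 = 0.674 rad/s and ζ = 0.2679/(2·0.674) = 0.199.
Overshoot: exp(−π·0.199/√(1−0.199²)) = 0.529, i.e. 52.9%.

%OS ≈ 52.9%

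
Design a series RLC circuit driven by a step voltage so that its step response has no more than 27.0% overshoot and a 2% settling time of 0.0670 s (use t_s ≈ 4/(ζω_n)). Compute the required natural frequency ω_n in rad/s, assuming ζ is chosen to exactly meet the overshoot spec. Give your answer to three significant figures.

ω_n ≈ 155 rad/s

Inverting the overshoot relation: ζ = |ln 0.270|/√(π² + ln²0.270) = 0.385.
Then ω_n = 4/(ζ t_s) = 4/(0.385 × 0.0670) = 155 rad/s.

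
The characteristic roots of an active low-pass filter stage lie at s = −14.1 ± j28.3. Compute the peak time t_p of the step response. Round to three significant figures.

t_p ≈ 0.111 s

t_p = π/ω_d with ω_d = 28.3 (the imaginary part), so t_p = 0.111 s.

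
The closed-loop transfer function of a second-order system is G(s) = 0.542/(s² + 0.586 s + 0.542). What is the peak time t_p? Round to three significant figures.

t_p ≈ 4.65 s

Matching coefficients with s² + 2ζω_n s + ω_n² gives ω_n² = 0.542 ⇒ ω_n = 0.736 rad/s, and ζ = 0.586/(2ω_n) = 0.398.
The damped frequency ω_d = ω_n√(1−ζ²) = 0.675 rad/s. Then t_p = π/ω_d = 4.65 s.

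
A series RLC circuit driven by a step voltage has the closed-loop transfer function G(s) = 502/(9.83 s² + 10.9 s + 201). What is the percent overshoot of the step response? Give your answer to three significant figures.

%OS ≈ 67.8%

Dividing through by 9.83: denominator becomes s² + 1.109 s + 20.45.
So ω_n = √20.45 = 4.52 rad/s and ζ = 1.109/(2·4.52) = 0.123.
%OS = 100·exp(−πζ/√(1−ζ²)) = 67.8%.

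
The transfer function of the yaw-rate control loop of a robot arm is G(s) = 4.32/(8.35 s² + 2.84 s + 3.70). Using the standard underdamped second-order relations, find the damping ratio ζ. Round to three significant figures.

Dividing through by 8.35: denominator becomes s² + 0.3401 s + 0.4431.
So ω_n = √0.4431 = 0.666 rad/s and ζ = 0.3401/(2·0.666) = 0.255.

ζ ≈ 0.255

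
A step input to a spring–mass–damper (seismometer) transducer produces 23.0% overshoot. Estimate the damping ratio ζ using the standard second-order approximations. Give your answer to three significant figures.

ζ = −ln(OS)/√(π² + (ln OS)²). With OS = 0.230, ln OS = −1.470 and ζ = 1.470/3.468 = 0.424.

ζ ≈ 0.424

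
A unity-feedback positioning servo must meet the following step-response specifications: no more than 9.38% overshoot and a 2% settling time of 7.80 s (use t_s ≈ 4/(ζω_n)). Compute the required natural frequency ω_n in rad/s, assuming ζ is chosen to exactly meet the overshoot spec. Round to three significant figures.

ζ = −ln(OS)/√(π² + (ln OS)²). With OS = 0.0938, ln OS = −2.367 and ζ = 2.367/3.933 = 0.602.
From t_s ≈ 4/(ζω_n): ω_n = 4/(ζ·t_s) = 4/(0.602·7.80) = 0.852 rad/s.

ω_n ≈ 0.852 rad/s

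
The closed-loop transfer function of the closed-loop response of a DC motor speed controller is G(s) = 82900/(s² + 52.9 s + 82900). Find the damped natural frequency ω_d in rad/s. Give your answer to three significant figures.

Comparing the denominator to s² + 2ζω_n s + ω_n²: ω_n = √82900 = 288 rad/s, and 2ζω_n = 52.9 so ζ = 52.9/(2·288) = 0.0919.
The damped frequency ω_d = ω_n√(1−ζ²) = 287 rad/s.

ω_d ≈ 287 rad/s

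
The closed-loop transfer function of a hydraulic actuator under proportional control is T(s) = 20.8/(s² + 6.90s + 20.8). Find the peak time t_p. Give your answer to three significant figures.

Comparing the denominator to s² + 2ζω_n s + ω_n²: ω_n = √20.8 = 4.56 rad/s, and 2ζω_n = 6.90 so ζ = 6.90/(2·4.56) = 0.756.
ω_d = 4.56·√(1 − 0.756²) = 2.98 rad/s. Then t_p = π/ω_d = 1.05 s.

t_p ≈ 1.05 s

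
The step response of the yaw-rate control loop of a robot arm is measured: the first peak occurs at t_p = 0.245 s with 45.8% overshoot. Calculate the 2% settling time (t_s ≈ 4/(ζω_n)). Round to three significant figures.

ζ from %OS: ζ = |ln 0.458|/√(π²+ln²0.458) = 0.241.
From t_p = π/ω_d, ω_d = π/0.245 = 12.8 rad/s, so ω_n = ω_d/√(1−ζ²) = 13.2 rad/s.
t_s ≈ 4/(ζω_n) = 4/(0.241·13.2) = 1.25 s.

t_s ≈ 1.25 s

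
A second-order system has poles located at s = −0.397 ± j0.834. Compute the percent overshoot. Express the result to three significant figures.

The poles are at −σ ± jω_d with σ = 0.397 and ω_d = 0.834, so ω_n = √(σ²+ω_d²) = 0.924 rad/s and ζ = σ/ω_n = 0.430.
Overshoot: exp(−π·0.430/√(1−0.430²)) = 0.224, i.e. 22.4%.

%OS ≈ 22.4%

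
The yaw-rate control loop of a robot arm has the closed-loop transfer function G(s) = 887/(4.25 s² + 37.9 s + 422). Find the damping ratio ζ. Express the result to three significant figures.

Dividing through by 4.25: denominator becomes s² + 8.918 s + 99.29.
So ω_n = √99.29 = 9.96 rad/s and ζ = 8.918/(2·9.96) = 0.447.

ζ ≈ 0.447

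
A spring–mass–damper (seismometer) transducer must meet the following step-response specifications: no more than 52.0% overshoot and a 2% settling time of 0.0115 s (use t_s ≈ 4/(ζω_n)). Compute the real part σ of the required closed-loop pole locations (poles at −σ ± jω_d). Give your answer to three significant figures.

σ ≈ 348

The settling-time spec alone fixes σ = ζω_n = 4/t_s = 4/0.0115 = 348.
(Overshoot then fixes ζ = 0.204 and hence ω_d = σ·√(1−ζ²)/ζ = 1670 rad/s.)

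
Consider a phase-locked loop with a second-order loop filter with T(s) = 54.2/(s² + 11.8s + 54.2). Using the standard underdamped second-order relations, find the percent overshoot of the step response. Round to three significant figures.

Comparing the denominator to s² + 2ζω_n s + ω_n²: ω_n = √54.2 = 7.36 rad/s, and 2ζω_n = 11.8 so ζ = 11.8/(2·7.36) = 0.801.
%OS = 100·exp(−πζ/√(1−ζ²)) = 1.49%.

%OS ≈ 1.49%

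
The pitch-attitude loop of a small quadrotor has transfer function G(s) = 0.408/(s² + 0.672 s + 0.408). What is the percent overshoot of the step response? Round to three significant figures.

ω_n = √0.408 = 0.639 rad/s; ζ = 0.672/(2·0.639) = 0.526.
%OS = 100·exp(−πζ/√(1−ζ²)) = 14.3%.

%OS ≈ 14.3%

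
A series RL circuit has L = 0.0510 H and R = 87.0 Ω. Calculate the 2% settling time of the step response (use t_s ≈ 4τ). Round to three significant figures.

τ = L/R = 0.0510/87.0 = 0.000586 s.
t_s ≈ 4τ = 0.00234 s.

t_s ≈ 0.00234 s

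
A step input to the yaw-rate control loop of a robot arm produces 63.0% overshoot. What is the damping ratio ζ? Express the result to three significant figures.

Inverting the overshoot relation: ζ = |ln 0.630|/√(π² + ln²0.630) = 0.146.

ζ ≈ 0.146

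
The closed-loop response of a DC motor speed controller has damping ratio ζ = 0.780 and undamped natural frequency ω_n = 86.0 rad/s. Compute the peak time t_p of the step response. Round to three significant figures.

t_p ≈ 0.0584 s

The damped frequency is ω_d = ω_n√(1−ζ²) = 86.0·√(1−0.608) = 53.8 rad/s.
Peak time t_p = π/ω_d = π/53.8 = 0.0584 s.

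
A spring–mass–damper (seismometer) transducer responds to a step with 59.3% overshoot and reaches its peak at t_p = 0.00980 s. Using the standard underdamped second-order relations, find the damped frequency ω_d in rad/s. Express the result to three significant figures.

t_p = π/ω_d, so ω_d = π/0.00980 = 321 rad/s.

ω_d ≈ 321 rad/s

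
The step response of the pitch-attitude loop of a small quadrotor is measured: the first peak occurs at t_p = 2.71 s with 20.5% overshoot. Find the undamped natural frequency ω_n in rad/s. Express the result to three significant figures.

From the overshoot, ζ = −ln(OS)/√(π²+ln²(OS)) = 0.450.
From t_p = π/ω_d, ω_d = π/2.71 = 1.16 rad/s, so ω_n = ω_d/√(1−ζ²) = 1.30 rad/s.

ω_n ≈ 1.30 rad/s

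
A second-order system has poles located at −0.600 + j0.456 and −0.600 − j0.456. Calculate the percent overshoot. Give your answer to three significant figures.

|pole| = ω_n = √(0.600² + 0.456²) = 0.754 rad/s; ζ = cos θ = σ/ω_n = 0.796.
%OS = 100 e^{−πζ/√(1−ζ²)} with ζ = 0.796 gives 1.60%.

%OS ≈ 1.60%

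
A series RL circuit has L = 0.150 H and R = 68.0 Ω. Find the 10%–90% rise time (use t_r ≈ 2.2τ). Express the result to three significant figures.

t_r ≈ 0.00485 s

τ = L/R = 0.150/68.0 = 0.00221 s.
t_r ≈ 2.2τ = 0.00485 s.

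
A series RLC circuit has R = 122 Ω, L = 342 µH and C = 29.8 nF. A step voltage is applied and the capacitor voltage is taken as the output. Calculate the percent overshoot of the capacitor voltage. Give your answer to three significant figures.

%OS ≈ 11.3%

For a series RLC circuit (capacitor voltage as output), ω_n = 1/√(LC) = 1/√(342 µH · 29.8 nF) = 313000 rad/s.
ζ = (R/2)·√(C/L) = (122/2)·√(29.8 nF/342 µH) = 0.569.
%OS = 100·exp(−πζ/√(1−ζ²)) = 11.3%.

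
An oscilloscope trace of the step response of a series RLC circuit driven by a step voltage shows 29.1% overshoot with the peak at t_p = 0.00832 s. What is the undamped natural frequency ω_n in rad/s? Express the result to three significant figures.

ζ from %OS: ζ = |ln 0.291|/√(π²+ln²0.291) = 0.366.
From t_p = π/ω_d, ω_d = π/0.00832 = 378 rad/s, so ω_n = ω_d/√(1−ζ²) = 406 rad/s.

ω_n ≈ 406 rad/s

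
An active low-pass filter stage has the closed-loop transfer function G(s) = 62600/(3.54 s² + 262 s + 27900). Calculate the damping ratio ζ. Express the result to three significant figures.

Dividing through by 3.54: denominator becomes s² + 74.01 s + 7881.
So ω_n = √7881 = 88.8 rad/s and ζ = 74.01/(2·88.8) = 0.417.

ζ ≈ 0.417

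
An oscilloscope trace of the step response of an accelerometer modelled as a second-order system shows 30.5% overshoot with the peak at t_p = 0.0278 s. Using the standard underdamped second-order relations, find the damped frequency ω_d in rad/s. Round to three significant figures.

t_p = π/ω_d, so ω_d = π/0.0278 = 113 rad/s.

ω_d ≈ 113 rad/s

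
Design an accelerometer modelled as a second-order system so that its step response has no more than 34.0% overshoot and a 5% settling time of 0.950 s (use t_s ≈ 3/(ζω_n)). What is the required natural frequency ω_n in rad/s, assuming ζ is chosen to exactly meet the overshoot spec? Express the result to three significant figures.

ζ = −ln(OS)/√(π² + (ln OS)²). With OS = 0.340, ln OS = −1.079 and ζ = 1.079/3.322 = 0.325.
From t_s ≈ 3/(ζω_n): ω_n = 3/(ζ·t_s) = 3/(0.325·0.950) = 9.72 rad/s.

ω_n ≈ 9.72 rad/s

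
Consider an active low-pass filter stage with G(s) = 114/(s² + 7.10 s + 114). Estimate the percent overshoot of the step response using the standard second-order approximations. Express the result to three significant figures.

%OS ≈ 33.0%

ω_n = √114 = 10.7 rad/s; ζ = 7.10/(2·10.7) = 0.332.
%OS = 100·exp(−πζ/√(1−ζ²)) = 33.0%.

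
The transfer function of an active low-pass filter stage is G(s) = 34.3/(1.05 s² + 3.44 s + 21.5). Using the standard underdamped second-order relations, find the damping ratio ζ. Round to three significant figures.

ζ ≈ 0.362

Dividing through by 1.05: denominator becomes s² + 3.276 s + 20.48.
So ω_n = √20.48 = 4.53 rad/s and ζ = 3.276/(2·4.53) = 0.362.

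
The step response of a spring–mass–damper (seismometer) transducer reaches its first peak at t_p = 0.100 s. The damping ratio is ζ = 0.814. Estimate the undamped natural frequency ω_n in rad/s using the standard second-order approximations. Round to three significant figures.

Peak time t_p = π/ω_d, so ω_d = π/t_p = π/0.100 = 31.4 rad/s.
ω_n = ω_d/√(1−ζ²) = 31.4/√0.337 = 54.1 rad/s.

ω_n ≈ 54.1 rad/s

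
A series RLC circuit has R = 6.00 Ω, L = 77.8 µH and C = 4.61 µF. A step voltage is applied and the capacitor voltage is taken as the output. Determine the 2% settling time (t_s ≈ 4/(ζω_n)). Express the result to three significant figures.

t_s ≈ 0.000104 s

For a series RLC circuit (capacitor voltage as output), ω_n = 1/√(LC) = 1/√(77.8 µH · 4.61 µF) = 52800 rad/s.
ζ = (R/2)·√(C/L) = (6.00/2)·√(4.61 µF/77.8 µH) = 0.730.
t_s ≈ 4/(ζω_n) = 0.000104 s.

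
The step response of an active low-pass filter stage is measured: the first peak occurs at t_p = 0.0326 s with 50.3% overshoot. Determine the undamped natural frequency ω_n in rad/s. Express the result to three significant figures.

ω_n ≈ 98.6 rad/s

The overshoot fixes ζ = −ln(OS)/√(π²+ln²(OS)) = 0.214.
From t_p = π/ω_d, ω_d = π/0.0326 = 96.4 rad/s, so ω_n = ω_d/√(1−ζ²) = 98.6 rad/s.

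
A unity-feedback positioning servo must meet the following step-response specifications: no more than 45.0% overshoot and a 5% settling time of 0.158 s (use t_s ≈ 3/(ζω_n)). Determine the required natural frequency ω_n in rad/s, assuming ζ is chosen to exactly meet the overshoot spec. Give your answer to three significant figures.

ω_n ≈ 77.1 rad/s

ζ = −ln(OS)/√(π² + (ln OS)²). With OS = 0.450, ln OS = −0.7985 and ζ = 0.7985/3.241 = 0.246.
Then ω_n = 3/(ζ t_s) = 3/(0.246 × 0.158) = 77.1 rad/s.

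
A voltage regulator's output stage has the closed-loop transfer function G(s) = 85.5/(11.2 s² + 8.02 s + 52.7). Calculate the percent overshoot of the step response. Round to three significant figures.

Dividing through by 11.2: denominator becomes s² + 0.7161 s + 4.705.
So ω_n = √4.705 = 2.17 rad/s and ζ = 0.7161/(2·2.17) = 0.165.
%OS = 100·exp(−πζ/√(1−ζ²)) = 59.1%.

%OS ≈ 59.1%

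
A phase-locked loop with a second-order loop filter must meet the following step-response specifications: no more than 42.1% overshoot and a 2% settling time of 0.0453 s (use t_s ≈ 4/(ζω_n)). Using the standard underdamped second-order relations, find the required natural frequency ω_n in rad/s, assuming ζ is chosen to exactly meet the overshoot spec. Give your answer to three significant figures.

ω_n ≈ 333 rad/s

From %OS = 100·exp(−πζ/√(1−ζ²)), invert to get ζ = −ln(OS)/√(π² + ln²(OS)) with OS = 0.421.
−ln 0.421 = 0.8651, so ζ = 0.8651/√(π² + 0.7484) = 0.265.
From t_s ≈ 4/(ζω_n): ω_n = 4/(ζ·t_s) = 4/(0.265·0.0453) = 333 rad/s.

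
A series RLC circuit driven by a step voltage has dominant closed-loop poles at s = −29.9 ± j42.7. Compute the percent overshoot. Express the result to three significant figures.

|pole| = ω_n = √(29.9² + 42.7²) = 52.1 rad/s; ζ = cos θ = σ/ω_n = 0.574.
%OS = 100 e^{−πζ/√(1−ζ²)} with ζ = 0.574 gives 11.1%.

%OS ≈ 11.1%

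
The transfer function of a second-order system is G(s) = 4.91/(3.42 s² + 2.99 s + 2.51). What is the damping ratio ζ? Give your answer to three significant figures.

ζ ≈ 0.510

Dividing through by 3.42: denominator becomes s² + 0.8743 s + 0.7339.
So ω_n = √0.7339 = 0.857 rad/s and ζ = 0.8743/(2·0.857) = 0.510.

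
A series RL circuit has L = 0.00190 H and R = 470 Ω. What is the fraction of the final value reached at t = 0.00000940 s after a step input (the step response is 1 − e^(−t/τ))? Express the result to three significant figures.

y/y_∞ ≈ 0.902

τ = L/R = 0.00190/470 = 0.00000404 s.
y(t)/y_∞ = 1 − e^(−t/τ) = 1 − e^(−0.00000940/0.00000404) = 1 − e^(−2.33) = 0.902.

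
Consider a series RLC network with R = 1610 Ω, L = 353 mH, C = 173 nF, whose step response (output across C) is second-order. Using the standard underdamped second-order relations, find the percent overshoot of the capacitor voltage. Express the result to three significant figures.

%OS ≈ 11.7%

For a series RLC circuit (capacitor voltage as output), ω_n = 1/√(LC) = 1/√(353 mH · 173 nF) = 4050 rad/s.
ζ = (R/2)·√(C/L) = (1610/2)·√(173 nF/353 mH) = 0.564.
%OS = 100 e^{−πζ/√(1−ζ²)} with ζ = 0.564 gives 11.7%.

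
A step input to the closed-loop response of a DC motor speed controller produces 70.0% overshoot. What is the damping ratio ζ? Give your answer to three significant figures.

ζ ≈ 0.113

From %OS = 100·exp(−πζ/√(1−ζ²)), invert to get ζ = −ln(OS)/√(π² + ln²(OS)) with OS = 0.700.
−ln 0.700 = 0.3567, so ζ = 0.3567/√(π² + 0.1272) = 0.113.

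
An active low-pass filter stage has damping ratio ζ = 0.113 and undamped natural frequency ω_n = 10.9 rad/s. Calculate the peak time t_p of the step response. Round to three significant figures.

The damped frequency is ω_d = ω_n√(1−ζ²) = 10.9·√(1−0.0128) = 10.8 rad/s.
Peak time t_p = π/ω_d = π/10.8 = 0.290 s.

t_p ≈ 0.290 s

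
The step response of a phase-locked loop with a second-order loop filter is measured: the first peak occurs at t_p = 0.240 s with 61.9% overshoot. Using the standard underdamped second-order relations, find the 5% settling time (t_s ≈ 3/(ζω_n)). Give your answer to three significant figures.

From the overshoot, ζ = −ln(OS)/√(π²+ln²(OS)) = 0.151.
From t_p = π/ω_d, ω_d = π/0.240 = 13.1 rad/s, so ω_n = ω_d/√(1−ζ²) = 13.2 rad/s.
t_s ≈ 3/(ζω_n) = 3/(0.151·13.2) = 1.50 s.

t_s ≈ 1.50 s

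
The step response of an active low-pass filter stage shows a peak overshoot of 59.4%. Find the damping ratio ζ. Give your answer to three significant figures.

ζ ≈ 0.164

From %OS = 100·exp(−πζ/√(1−ζ²)), invert to get ζ = −ln(OS)/√(π² + ln²(OS)) with OS = 0.594.
−ln 0.594 = 0.5209, so ζ = 0.5209/√(π² + 0.2713) = 0.164.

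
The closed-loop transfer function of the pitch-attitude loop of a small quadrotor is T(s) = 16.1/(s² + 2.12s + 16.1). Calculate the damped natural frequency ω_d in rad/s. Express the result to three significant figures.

ω_d ≈ 3.87 rad/s

Comparing the denominator to s² + 2ζω_n s + ω_n²: ω_n = √16.1 = 4.01 rad/s, and 2ζω_n = 2.12 so ζ = 2.12/(2·4.01) = 0.264.
ω_d = ω_n√(1−ζ²) = 3.87 rad/s.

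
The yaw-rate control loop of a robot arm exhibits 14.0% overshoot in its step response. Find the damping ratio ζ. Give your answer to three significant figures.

From %OS = 100·exp(−πζ/√(1−ζ²)), invert to get ζ = −ln(OS)/√(π² + ln²(OS)) with OS = 0.140.
−ln 0.140 = 1.966, so ζ = 1.966/√(π² + 3.866) = 0.531.

ζ ≈ 0.531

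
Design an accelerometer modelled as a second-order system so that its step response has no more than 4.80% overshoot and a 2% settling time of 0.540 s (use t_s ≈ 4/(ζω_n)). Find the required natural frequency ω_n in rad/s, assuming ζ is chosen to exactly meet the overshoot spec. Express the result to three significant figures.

ζ = −ln(OS)/√(π² + (ln OS)²). With OS = 0.0480, ln OS = −3.037 and ζ = 3.037/4.369 = 0.695.
Then ω_n = 4/(ζ t_s) = 4/(0.695 × 0.540) = 10.7 rad/s.

ω_n ≈ 10.7 rad/s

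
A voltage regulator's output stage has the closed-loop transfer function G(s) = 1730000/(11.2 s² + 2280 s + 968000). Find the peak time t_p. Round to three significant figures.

Dividing through by 11.2: denominator becomes s² + 203.6 s + 86430.
So ω_n = √86430 = 294 rad/s and ζ = 203.6/(2·294) = 0.346.
ω_d = 294·√(1 − 0.346²) = 276 rad/s. t_p = π/ω_d = 0.0114 s.

t_p ≈ 0.0114 s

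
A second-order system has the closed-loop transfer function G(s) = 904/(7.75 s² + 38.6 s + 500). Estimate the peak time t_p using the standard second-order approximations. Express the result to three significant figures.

t_p ≈ 0.411 s

Dividing through by 7.75: denominator becomes s² + 4.981 s + 64.52.
So ω_n = √64.52 = 8.03 rad/s and ζ = 4.981/(2·8.03) = 0.310.
ω_d = 8.03·√(1 − 0.310²) = 7.64 rad/s. t_p = π/ω_d = 0.411 s.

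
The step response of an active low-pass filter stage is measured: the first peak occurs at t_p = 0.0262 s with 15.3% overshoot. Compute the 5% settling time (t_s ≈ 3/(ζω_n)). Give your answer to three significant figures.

ζ from %OS: ζ = |ln 0.153|/√(π²+ln²0.153) = 0.513.
t_p = π/ω_d ⇒ ω_d = 120 rad/s; then ω_n = ω_d/√(1−ζ²) = 140 rad/s.
t_s ≈ 3/(ζω_n) = 3/(0.513·140) = 0.0419 s.

t_s ≈ 0.0419 s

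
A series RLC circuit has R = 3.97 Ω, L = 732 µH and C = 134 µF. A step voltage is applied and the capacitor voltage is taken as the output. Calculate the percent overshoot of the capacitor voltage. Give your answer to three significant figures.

For a series RLC circuit (capacitor voltage as output), ω_n = 1/√(LC) = 1/√(732 µH · 134 µF) = 3190 rad/s.
ζ = (R/2)·√(C/L) = (3.97/2)·√(134 µF/732 µH) = 0.849.
%OS = 100·exp(−πζ/√(1−ζ²)) = 0.638%.

%OS ≈ 0.638%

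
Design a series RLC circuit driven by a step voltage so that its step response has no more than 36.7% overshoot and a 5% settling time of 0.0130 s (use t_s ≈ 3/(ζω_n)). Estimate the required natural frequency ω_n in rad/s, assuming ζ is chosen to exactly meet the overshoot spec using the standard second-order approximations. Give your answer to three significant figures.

ω_n ≈ 759 rad/s

From %OS = 100·exp(−πζ/√(1−ζ²)), invert to get ζ = −ln(OS)/√(π² + ln²(OS)) with OS = 0.367.
−ln 0.367 = 1.002, so ζ = 1.002/√(π² + 1.005) = 0.304.
From t_s ≈ 3/(ζω_n): ω_n = 3/(ζ·t_s) = 3/(0.304·0.0130) = 759 rad/s.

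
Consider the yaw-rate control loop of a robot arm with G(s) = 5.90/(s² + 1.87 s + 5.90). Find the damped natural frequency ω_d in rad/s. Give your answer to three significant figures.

Matching coefficients with s² + 2ζω_n s + ω_n² gives ω_n² = 5.90 ⇒ ω_n = 2.43 rad/s, and ζ = 1.87/(2ω_n) = 0.385.
The damped frequency ω_d = ω_n√(1−ζ²) = 2.24 rad/s.

ω_d ≈ 2.24 rad/s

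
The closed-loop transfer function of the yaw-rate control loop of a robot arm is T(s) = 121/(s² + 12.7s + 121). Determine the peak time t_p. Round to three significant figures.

Matching coefficients with s² + 2ζω_n s + ω_n² gives ω_n² = 121 ⇒ ω_n = 11.0 rad/s, and ζ = 12.7/(2ω_n) = 0.577.
ω_d = 11.0·√(1 − 0.577²) = 8.98 rad/s. Then t_p = π/ω_d = 0.350 s.

t_p ≈ 0.350 s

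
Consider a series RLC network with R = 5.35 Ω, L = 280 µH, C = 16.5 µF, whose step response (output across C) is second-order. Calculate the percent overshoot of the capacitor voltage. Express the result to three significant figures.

%OS ≈ 6.84%

For a series RLC circuit (capacitor voltage as output), ω_n = 1/√(LC) = 1/√(280 µH · 16.5 µF) = 14700 rad/s.
ζ = (R/2)·√(C/L) = (5.35/2)·√(16.5 µF/280 µH) = 0.649.
%OS = 100 e^{−πζ/√(1−ζ²)} with ζ = 0.649 gives 6.84%.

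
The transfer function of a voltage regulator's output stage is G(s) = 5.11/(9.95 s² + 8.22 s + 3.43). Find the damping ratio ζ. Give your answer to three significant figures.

Dividing through by 9.95: denominator becomes s² + 0.8261 s + 0.3447.
So ω_n = √0.3447 = 0.587 rad/s and ζ = 0.8261/(2·0.587) = 0.704.

ζ ≈ 0.704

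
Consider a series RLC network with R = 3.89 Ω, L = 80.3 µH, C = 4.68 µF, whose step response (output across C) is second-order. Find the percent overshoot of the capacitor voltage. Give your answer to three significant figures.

For a series RLC circuit (capacitor voltage as output), ω_n = 1/√(LC) = 1/√(80.3 µH · 4.68 µF) = 51600 rad/s.
ζ = (R/2)·√(C/L) = (3.89/2)·√(4.68 µF/80.3 µH) = 0.470.
%OS = 100 e^{−πζ/√(1−ζ²)} with ζ = 0.470 gives 18.8%.

%OS ≈ 18.8%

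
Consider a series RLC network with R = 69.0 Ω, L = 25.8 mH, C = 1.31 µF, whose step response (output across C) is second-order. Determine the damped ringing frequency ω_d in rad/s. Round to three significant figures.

ω_d ≈ 5270 rad/s

For a series RLC circuit (capacitor voltage as output), ω_n = 1/√(LC) = 1/√(25.8 mH · 1.31 µF) = 5440 rad/s.
ζ = (R/2)·√(C/L) = (69.0/2)·√(1.31 µF/25.8 mH) = 0.246.
The damped frequency ω_d = ω_n√(1−ζ²) = 5270 rad/s.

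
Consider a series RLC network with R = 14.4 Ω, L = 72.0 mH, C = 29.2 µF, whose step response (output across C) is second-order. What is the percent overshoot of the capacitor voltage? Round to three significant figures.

%OS ≈ 63.1%

For a series RLC circuit (capacitor voltage as output), ω_n = 1/√(LC) = 1/√(72.0 mH · 29.2 µF) = 690 rad/s.
ζ = (R/2)·√(C/L) = (14.4/2)·√(29.2 µF/72.0 mH) = 0.145.
%OS = 100·exp(−πζ/√(1−ζ²)) = 63.1%.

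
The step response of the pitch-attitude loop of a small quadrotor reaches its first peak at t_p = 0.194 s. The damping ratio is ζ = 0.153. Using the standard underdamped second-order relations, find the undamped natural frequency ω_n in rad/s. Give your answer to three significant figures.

Peak time t_p = π/ω_d, so ω_d = π/t_p = π/0.194 = 16.2 rad/s.
ω_n = ω_d/√(1−ζ²) = 16.2/√0.977 = 16.4 rad/s.

ω_n ≈ 16.4 rad/s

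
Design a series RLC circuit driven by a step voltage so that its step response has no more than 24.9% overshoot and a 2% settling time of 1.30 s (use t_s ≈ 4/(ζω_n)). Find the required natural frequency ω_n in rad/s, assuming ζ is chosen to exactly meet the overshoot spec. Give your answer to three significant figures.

Inverting the overshoot relation: ζ = |ln 0.249|/√(π² + ln²0.249) = 0.405.
Then ω_n = 4/(ζ t_s) = 4/(0.405 × 1.30) = 7.60 rad/s.

ω_n ≈ 7.60 rad/s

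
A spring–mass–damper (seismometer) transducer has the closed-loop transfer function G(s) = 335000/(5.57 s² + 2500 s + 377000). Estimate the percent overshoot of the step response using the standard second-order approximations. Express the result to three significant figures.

%OS ≈ 0.472%

Dividing through by 5.57: denominator becomes s² + 448.8 s + 67680.
So ω_n = √67680 = 260 rad/s and ζ = 448.8/(2·260) = 0.863.
Overshoot: exp(−π·0.863/√(1−0.863²)) = 0.00472, i.e. 0.472%.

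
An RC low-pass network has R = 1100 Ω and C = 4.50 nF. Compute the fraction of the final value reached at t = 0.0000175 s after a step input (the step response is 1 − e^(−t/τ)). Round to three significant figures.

y/y_∞ ≈ 0.971

τ = RC = 1100 × 4.50 nF = 0.00000495 s.
y(t)/y_∞ = 1 − e^(−t/τ) = 1 − e^(−0.0000175/0.00000495) = 1 − e^(−3.54) = 0.971.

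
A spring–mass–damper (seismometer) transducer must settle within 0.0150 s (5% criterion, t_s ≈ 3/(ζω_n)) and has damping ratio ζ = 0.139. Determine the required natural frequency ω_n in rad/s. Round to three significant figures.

ω_n ≈ 1440 rad/s

Rearranging t_s ≈ 3/(ζω_n) gives ω_n = 3/(ζ·t_s) = 3/(0.139 × 0.0150) = 1440 rad/s.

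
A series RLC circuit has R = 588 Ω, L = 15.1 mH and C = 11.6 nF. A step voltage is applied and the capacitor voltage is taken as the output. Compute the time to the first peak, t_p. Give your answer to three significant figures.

For a series RLC circuit (capacitor voltage as output), ω_n = 1/√(LC) = 1/√(15.1 mH · 11.6 nF) = 75600 rad/s.
ζ = (R/2)·√(C/L) = (588/2)·√(11.6 nF/15.1 mH) = 0.258.
ω_d = 75600·√(1 − 0.258²) = 73000 rad/s. t_p = π/ω_d = 0.0000430 s.

t_p ≈ 0.0000430 s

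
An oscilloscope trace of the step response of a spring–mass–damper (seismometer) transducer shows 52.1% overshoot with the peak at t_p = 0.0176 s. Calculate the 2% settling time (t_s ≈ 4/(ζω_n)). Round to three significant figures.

ζ from %OS: ζ = |ln 0.521|/√(π²+ln²0.521) = 0.203.
From t_p = π/ω_d, ω_d = π/0.0176 = 178 rad/s, so ω_n = ω_d/√(1−ζ²) = 182 rad/s.
t_s ≈ 4/(ζω_n) = 4/(0.203·182) = 0.108 s.

t_s ≈ 0.108 s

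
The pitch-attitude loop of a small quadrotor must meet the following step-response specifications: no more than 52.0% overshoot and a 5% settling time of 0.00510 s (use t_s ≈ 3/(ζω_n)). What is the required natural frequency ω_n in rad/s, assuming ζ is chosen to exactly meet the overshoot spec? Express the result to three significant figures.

Inverting the overshoot relation: ζ = |ln 0.520|/√(π² + ln²0.520) = 0.204.
From t_s ≈ 3/(ζω_n): ω_n = 3/(ζ·t_s) = 3/(0.204·0.00510) = 2890 rad/s.

ω_n ≈ 2890 rad/s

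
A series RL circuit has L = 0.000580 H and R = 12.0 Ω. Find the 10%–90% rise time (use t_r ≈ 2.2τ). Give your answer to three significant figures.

t_r ≈ 0.000106 s

τ = L/R = 0.000580/12.0 = 0.0000483 s.
t_r ≈ 2.2τ = 0.000106 s.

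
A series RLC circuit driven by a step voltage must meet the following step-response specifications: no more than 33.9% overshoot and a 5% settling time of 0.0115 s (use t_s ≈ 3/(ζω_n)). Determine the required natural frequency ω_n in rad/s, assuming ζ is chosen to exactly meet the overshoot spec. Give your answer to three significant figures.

ω_n ≈ 801 rad/s

From %OS = 100·exp(−πζ/√(1−ζ²)), invert to get ζ = −ln(OS)/√(π² + ln²(OS)) with OS = 0.339.
−ln 0.339 = 1.082, so ζ = 1.082/√(π² + 1.170) = 0.326.
From t_s ≈ 3/(ζω_n): ω_n = 3/(ζ·t_s) = 3/(0.326·0.0115) = 801 rad/s.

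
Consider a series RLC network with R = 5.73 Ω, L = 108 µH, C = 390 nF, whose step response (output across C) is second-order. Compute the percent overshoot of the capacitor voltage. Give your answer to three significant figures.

%OS ≈ 57.7%

For a series RLC circuit (capacitor voltage as output), ω_n = 1/√(LC) = 1/√(108 µH · 390 nF) = 154000 rad/s.
ζ = (R/2)·√(C/L) = (5.73/2)·√(390 nF/108 µH) = 0.172.
%OS = 100·exp(−πζ/√(1−ζ²)) = 57.7%.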